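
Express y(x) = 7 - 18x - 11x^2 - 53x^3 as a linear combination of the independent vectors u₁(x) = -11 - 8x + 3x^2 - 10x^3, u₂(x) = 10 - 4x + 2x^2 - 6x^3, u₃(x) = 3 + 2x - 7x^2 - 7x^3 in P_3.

Work in coordinates with respect to the standard basis {1, x, …, x^3}.
Solve the system with u₁, u₂, u₃ as columns and y as the right-hand side.
Back-substitution yields (c₁, c₂, c₃) = (2, 2, 3).

y = 2u₁ + 2u₂ + 3u₃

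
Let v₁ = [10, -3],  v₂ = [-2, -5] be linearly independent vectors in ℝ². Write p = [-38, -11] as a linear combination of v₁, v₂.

Write p = c₁v₁ + c₂v₂ and equate components.
Row-reducing the augmented matrix gives the unique coefficients (c₁, c₂) = (-3, 4).

p = -3v₁ + 4v₂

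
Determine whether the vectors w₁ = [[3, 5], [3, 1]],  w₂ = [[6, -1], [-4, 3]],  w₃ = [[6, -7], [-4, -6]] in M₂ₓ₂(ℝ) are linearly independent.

Write each element as a coordinate vector in ℝ⁴ using {E₁₁, E₁₂, E₂₁, E₂₂}.
Place the vectors as rows of a 3×4 matrix and reduce to echelon form.
The reduction yields 3 nonzero rows, so the rank is 3.
Since rank = 3 (the number of vectors), the set is linearly independent.

linearly independent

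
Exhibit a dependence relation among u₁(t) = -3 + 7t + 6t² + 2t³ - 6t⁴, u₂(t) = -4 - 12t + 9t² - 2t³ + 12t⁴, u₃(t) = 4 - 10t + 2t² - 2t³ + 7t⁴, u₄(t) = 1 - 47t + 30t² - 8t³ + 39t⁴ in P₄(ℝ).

Take coordinates with respect to {1, t, …, t⁴}.
Set up α₁u₁ + … + α₄u₄ = 0 and solve the homogeneous system.
A generator of the null space is (1, 2, 3, -1).

u₁ + 2u₂ + 3u₃ - u₄ = 0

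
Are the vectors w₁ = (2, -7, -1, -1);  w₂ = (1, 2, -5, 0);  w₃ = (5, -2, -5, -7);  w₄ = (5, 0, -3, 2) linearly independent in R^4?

Form the 4×4 matrix with these as columns; its determinant is 1224.
A nonzero determinant means the columns are linearly independent.

linearly independent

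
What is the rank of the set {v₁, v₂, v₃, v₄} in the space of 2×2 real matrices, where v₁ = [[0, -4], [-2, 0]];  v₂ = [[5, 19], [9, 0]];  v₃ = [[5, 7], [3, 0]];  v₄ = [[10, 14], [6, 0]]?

rank 2

Use coordinates relative to {E₁₁, E₁₂, E₂₁, E₂₂}.
Apply Gaussian elimination to the matrix whose rows are v₁, v₂, v₃, v₄.
The echelon form has 2 nonzero rows, so the rank is 2.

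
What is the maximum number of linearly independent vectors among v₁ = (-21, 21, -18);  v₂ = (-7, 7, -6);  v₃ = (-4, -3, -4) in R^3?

2

Put the 3×3 matrix [v₁|v₂|v₃] into echelon form.
Reduction leaves 2 leading entries, giving rank 2.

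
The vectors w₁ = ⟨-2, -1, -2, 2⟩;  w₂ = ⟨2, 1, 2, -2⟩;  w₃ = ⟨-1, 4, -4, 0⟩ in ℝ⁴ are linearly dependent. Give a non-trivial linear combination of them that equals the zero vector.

Set up α₁w₁ + … + α₃w₃ = 0 and solve the homogeneous system.
A generator of the null space is (1, 1, 0).

w₁ + w₂ = 0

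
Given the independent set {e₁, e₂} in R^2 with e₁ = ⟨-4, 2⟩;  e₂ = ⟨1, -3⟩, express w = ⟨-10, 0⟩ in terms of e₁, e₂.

Set up the augmented matrix [e₁ | e₂ | w] and row-reduce.
Back-substitution yields (c₁, c₂) = (3, 2).

w = 3e₁ + 2e₂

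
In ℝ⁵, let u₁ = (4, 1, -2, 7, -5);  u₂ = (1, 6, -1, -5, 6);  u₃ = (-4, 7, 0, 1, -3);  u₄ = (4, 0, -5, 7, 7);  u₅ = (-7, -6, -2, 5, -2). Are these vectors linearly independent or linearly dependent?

linearly independent

Form the 5×5 matrix with these as columns; its determinant is -14492.
A nonzero determinant means the columns are linearly independent.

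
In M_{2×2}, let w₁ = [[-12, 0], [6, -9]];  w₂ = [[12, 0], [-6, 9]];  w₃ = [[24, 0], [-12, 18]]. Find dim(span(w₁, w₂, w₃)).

dim = 1

Represent each element by its coordinate vector in ℝ⁴.
Put the 4×3 matrix [w₁|w₂|w₃] into echelon form.
Reduction leaves 1 leading entry, giving rank 1.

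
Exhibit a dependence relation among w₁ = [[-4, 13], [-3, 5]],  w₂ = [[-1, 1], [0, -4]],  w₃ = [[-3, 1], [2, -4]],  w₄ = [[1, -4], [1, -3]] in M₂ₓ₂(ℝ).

Write each element as a vector in ℝ⁴ using {E₁₁, E₁₂, E₂₁, E₂₂}.
Solve the homogeneous system with w₁, w₂, w₃, w₄ as columns by row-reducing the coefficient matrix.
A generator of the null space is (1, -1, 0, 3).

w₁ - w₂ + 3w₄ = 0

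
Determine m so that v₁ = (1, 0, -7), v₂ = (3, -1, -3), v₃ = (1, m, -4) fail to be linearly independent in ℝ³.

m = -1/6

Place the vectors as rows of a 3×3 matrix; dependence ⇔ determinant zero.
Expanding, det = -18*m - 3.
This vanishes exactly when m = -1/6.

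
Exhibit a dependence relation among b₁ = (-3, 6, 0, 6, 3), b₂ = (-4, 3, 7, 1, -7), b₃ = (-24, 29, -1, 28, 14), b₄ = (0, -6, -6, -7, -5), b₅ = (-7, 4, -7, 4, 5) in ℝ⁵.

Row-reduce the matrix with b₁, b₂, b₃, b₄, b₅ as columns; the null space gives the coefficients.
One solution (up to scaling) is (2, 1, -1, -1, 2).

2b₁ + b₂ - b₃ - b₄ + 2b₅ = 0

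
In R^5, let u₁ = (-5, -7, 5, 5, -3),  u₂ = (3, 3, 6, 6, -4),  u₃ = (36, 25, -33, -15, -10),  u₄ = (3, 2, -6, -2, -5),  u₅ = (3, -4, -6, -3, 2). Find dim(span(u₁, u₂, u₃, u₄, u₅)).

4

Apply Gaussian elimination to the matrix whose rows are u₁, u₂, u₃, u₄, u₅.
There are 4 pivot columns, so rank = 4.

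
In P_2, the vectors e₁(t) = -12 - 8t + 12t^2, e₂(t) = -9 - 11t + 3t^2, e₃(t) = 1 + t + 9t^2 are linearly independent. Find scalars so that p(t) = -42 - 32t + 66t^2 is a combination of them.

p = 3e₁ + e₂ + 3e₃

Identify each element with its coordinate vector in ℝ³ via {1, t, t^2}.
Since e₁, e₂, e₃ are independent, the coefficients expressing p are uniquely determined by a linear system.
Row-reducing the augmented matrix gives the unique coefficients (c₁, c₂, c₃) = (3, 1, 3).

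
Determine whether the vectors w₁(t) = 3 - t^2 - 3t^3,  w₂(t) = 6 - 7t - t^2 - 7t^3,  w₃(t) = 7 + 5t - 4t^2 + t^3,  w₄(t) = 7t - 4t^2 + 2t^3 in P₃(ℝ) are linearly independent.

Take coordinates with respect to the standard basis {1, t, …, t^3}.
The matrix [w₁|w₂|w₃|w₄] has determinant -439.
A nonzero determinant means the columns are linearly independent.

linearly independent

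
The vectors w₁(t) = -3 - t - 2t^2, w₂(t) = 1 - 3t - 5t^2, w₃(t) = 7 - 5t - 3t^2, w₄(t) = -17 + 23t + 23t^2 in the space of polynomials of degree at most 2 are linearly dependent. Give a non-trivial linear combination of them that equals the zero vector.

2w₁ + 2w₂ + 3w₃ + w₄ = 0

Write each element as a vector in ℝ³ using {1, t, t^2}.
Solve the homogeneous system with w₁, w₂, w₃, w₄ as columns by row-reducing the coefficient matrix.
A generator of the null space is (2, 2, 3, 1).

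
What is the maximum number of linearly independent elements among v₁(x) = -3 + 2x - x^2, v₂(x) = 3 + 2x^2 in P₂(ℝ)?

Use coordinates relative to {1, x, x^2}.
Put the 3×2 matrix [v₁|v₂] into echelon form.
The echelon form has 2 nonzero rows, so the rank is 2.

2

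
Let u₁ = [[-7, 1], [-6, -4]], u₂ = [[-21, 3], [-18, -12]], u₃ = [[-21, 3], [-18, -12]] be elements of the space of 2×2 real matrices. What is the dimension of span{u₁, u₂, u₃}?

1

Use coordinates relative to {E₁₁, E₁₂, E₂₁, E₂₂}.
Put the 4×3 matrix [u₁|u₂|u₃] into echelon form.
Exactly 1 pivot survives; hence the rank is 1.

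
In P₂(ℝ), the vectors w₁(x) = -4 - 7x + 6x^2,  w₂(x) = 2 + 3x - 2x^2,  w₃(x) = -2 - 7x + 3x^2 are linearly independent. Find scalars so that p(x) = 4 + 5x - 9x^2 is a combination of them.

Work in coordinates with respect to the standard basis {1, x, x^2}.
Solve the system with w₁, w₂, w₃ as columns and p as the right-hand side.
The system has the unique solution (α₁, α₂, α₃) = (-3, -3, 1).

p = -3w₁ - 3w₂ + w₃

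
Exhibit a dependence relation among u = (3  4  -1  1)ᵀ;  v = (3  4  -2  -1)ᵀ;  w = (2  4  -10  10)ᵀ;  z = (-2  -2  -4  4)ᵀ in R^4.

Row-reduce the matrix with u, v, w, z as columns; the null space gives the coefficients.
A generator of the null space is (2, 0, -1, 2).

2u - w + 2z = 0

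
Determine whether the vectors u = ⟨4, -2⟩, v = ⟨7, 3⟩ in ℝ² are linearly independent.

Place the vectors as rows of a 2×2 matrix and reduce to echelon form.
The reduction yields 2 nonzero rows, so the rank is 2.
Since rank = 2 (the number of vectors), the set is linearly independent.

linearly independent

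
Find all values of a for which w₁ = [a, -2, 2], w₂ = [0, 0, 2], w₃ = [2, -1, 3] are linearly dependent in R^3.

Dependence holds iff the 3×3 matrix [w₁ w₂ w₃] is singular.
The determinant works out to 2*a - 8.
Solving 2*a - 8 = 0 yields a = 4.

a = 4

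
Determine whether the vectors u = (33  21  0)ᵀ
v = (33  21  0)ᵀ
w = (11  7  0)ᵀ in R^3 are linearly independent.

One vector is a scalar multiple of another, so the set is dependent.

linearly dependent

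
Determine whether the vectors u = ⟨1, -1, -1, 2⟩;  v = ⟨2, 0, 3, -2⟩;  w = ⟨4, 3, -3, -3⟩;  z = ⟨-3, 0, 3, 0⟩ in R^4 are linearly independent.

The matrix [u|v|w|z] has determinant -51.
A nonzero determinant means the columns are linearly independent.

linearly independent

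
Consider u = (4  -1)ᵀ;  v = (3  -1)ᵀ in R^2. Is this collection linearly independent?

linearly independent

Place the vectors as rows of a 2×2 matrix and reduce to echelon form.
The reduction yields 2 nonzero rows, so the rank is 2.
Since rank = 2 (the number of vectors), the set is linearly independent.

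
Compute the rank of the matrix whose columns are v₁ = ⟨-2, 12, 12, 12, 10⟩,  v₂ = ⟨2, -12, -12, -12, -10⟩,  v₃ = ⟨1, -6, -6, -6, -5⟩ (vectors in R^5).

rank 1

Put the 5×3 matrix [v₁|v₂|v₃] into echelon form.
There is 1 pivot column, so rank = 1.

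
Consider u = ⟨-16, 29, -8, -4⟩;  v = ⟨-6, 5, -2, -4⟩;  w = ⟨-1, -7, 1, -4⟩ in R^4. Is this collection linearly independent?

linearly dependent

Row-reduce the matrix whose columns are u, v, w.
The reduction yields 2 nonzero rows, so the rank is 2.
Since rank 2 < 3, the set is linearly dependent.
Indeed u - 3v + 2w = 0.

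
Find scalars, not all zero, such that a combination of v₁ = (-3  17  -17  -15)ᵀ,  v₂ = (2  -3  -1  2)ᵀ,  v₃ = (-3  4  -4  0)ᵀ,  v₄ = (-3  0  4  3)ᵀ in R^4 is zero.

Write the vectors as columns of a matrix and find a nonzero vector in its null space.
A generator of the null space is (1, 3, -2, 3).

v₁ + 3v₂ - 2v₃ + 3v₄ = 0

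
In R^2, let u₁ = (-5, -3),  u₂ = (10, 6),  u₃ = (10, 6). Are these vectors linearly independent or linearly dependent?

linearly dependent

There are 3 vectors in a 2-dimensional space, so they cannot be linearly independent.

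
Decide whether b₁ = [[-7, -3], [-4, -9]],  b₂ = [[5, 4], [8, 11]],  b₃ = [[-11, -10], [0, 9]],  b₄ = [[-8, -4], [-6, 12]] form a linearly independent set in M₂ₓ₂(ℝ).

linearly independent

Write each element as a coordinate vector in ℝ⁴ using {E₁₁, E₁₂, E₂₁, E₂₂}.
Place the vectors as rows of a 4×4 matrix and reduce to echelon form.
The reduction yields 4 nonzero rows, so the rank is 4.
Since rank = 4 (the number of vectors), the set is linearly independent.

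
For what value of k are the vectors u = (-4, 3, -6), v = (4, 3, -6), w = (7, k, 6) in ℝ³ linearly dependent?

Dependence holds iff the 3×3 matrix [u v w] is singular.
The determinant works out to -48*k - 144.
Solving -48*k - 144 = 0 yields k = -3.

k = -3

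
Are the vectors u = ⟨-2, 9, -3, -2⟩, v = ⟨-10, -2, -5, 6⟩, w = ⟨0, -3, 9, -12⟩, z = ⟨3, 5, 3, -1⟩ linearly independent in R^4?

linearly independent

Row-reduce the matrix whose columns are u, v, w, z.
The reduction yields 4 nonzero rows, so the rank is 4.
Since rank = 4 (the number of vectors), the set is linearly independent.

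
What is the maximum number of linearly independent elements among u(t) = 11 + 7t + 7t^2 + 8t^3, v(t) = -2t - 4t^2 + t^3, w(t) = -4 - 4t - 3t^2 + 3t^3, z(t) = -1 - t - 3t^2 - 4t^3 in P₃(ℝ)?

3

Pass to coordinate vectors with respect to the basis {1, t, …, t^3}.
Form the matrix with u, v, w, z as columns and reduce.
Reduction leaves 3 leading entries, giving rank 3.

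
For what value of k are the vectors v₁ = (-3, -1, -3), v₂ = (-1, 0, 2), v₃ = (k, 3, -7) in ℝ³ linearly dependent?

Dependence holds iff the 3×3 matrix [v₁ v₂ v₃] is singular.
The determinant works out to 34 - 2*k.
Solving 34 - 2*k = 0 yields k = 17.

k = 17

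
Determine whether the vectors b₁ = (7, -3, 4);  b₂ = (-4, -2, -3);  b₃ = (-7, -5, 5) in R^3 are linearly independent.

linearly independent

Place the vectors as rows of a 3×3 matrix and reduce to echelon form.
The reduction yields 3 nonzero rows, so the rank is 3.
Since rank = 3 (the number of vectors), the set is linearly independent.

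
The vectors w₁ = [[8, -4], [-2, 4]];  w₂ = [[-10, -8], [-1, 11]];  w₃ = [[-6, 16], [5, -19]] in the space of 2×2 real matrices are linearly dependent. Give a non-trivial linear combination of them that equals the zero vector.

Pass to coordinate vectors relative to the basis {E₁₁, E₁₂, E₂₁, E₂₂}.
Set up α₁w₁ + … + α₃w₃ = 0 and solve the homogeneous system.
One solution (up to scaling) is (2, 1, 1).

2w₁ + w₂ + w₃ = 0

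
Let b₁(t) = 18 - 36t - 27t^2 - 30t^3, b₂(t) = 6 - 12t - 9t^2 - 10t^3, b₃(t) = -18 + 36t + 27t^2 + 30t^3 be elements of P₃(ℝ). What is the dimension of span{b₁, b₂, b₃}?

Pass to coordinate vectors with respect to the basis {1, t, …, t^3}.
Put the 4×3 matrix [b₁|b₂|b₃] into echelon form.
Reduction leaves 1 leading entry, giving rank 1.

1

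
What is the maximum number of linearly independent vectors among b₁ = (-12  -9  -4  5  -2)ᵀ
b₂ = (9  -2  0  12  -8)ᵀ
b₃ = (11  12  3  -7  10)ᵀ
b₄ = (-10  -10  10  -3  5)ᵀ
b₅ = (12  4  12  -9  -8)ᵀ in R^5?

5

Form the matrix with b₁, b₂, b₃, b₄, b₅ as columns and reduce.
The echelon form has 5 nonzero rows, so the rank is 5.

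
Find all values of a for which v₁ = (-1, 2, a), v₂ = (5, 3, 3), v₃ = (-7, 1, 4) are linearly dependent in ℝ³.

a = 7/2

The set is linearly dependent precisely when det[v₁; v₂; v₃] = 0.
The determinant works out to 26*a - 91.
This vanishes exactly when a = 7/2.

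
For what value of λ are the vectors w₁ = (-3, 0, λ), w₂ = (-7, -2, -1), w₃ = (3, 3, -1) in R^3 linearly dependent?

λ = -1

The vectors are dependent exactly when the determinant of the matrix with rows w₁, w₂, w₃ vanishes.
Cofactor expansion gives det = -15*λ - 15.
Solving -15*λ - 15 = 0 yields λ = -1.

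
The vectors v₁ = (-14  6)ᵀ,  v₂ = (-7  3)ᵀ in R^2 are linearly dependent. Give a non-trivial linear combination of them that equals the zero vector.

Set up α₁v₁ + α₂v₂ = 0 and solve the homogeneous system.
One solution (up to scaling) is (1, -2).

v₁ - 2v₂ = 0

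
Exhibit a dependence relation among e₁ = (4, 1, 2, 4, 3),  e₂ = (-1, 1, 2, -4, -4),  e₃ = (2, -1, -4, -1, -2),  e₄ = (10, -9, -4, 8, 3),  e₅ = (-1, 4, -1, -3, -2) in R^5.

Solve the homogeneous system with e₁, e₂, e₃, e₄, e₅ as columns by row-reducing the coefficient matrix.
The free variable yields coefficients (1, 0, 2, -1, -2) (any nonzero multiple also works).

e₁ + 2e₃ - e₄ - 2e₅ = 0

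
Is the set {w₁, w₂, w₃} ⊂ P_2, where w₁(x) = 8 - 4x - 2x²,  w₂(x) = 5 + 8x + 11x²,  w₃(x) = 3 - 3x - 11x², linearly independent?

linearly independent

Take coordinates with respect to the standard basis {1, x, x²}.
Place the vectors as rows of a 3×3 matrix and reduce to echelon form.
The reduction yields 3 nonzero rows, so the rank is 3.
Since rank = 3 (the number of vectors), the set is linearly independent.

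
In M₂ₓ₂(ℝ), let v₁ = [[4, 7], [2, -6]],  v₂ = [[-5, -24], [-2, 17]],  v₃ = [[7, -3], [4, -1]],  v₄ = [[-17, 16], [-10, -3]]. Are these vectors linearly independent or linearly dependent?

Take coordinates with respect to the standard basis {E₁₁, E₁₂, E₂₁, E₂₂}.
The matrix [v₁|v₂|v₃|v₄] has determinant 0.
A zero determinant means the columns are linearly dependent.

linearly dependent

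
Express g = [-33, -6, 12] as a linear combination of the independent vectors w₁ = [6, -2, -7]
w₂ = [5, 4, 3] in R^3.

g = -3w₁ - 3w₂

Set up the augmented matrix [w₁ | w₂ | g] and row-reduce.
Row-reducing the augmented matrix gives the unique coefficients (α₁, α₂) = (-3, -3).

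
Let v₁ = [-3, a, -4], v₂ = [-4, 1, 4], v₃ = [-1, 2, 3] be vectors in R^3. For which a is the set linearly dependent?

Dependence holds iff the 3×3 matrix [v₁ v₂ v₃] is singular.
The determinant works out to 8*a + 43.
This vanishes exactly when a = -43/8.

a = -43/8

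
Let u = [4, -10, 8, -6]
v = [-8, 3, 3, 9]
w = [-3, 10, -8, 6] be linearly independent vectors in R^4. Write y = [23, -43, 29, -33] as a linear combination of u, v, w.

Set up the augmented matrix [u | v | w | y] and row-reduce.
Row-reducing the augmented matrix gives the unique coefficients (a₁, a₂, a₃) = (3, -1, -1).

y = 3u - v - w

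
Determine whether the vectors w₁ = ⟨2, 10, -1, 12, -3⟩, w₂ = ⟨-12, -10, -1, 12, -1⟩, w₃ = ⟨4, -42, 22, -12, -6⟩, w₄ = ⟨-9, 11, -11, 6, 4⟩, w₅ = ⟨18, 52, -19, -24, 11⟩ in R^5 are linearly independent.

linearly dependent

Row-reduce the matrix whose columns are w₁, w₂, w₃, w₄, w₅.
The reduction yields 3 nonzero rows, so the rank is 3.
Since rank 3 < 5, the set is linearly dependent.
Indeed w₁ - w₂ + w₃ + 2w₄ = 0.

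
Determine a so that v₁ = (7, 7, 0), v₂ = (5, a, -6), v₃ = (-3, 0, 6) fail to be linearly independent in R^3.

a = 2

The vectors are dependent exactly when the determinant of the matrix with rows v₁, v₂, v₃ vanishes.
The determinant works out to 42*a - 84.
Setting this to zero gives a = 2.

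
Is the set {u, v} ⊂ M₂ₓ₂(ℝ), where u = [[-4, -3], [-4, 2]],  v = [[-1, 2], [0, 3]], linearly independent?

linearly independent

Take coordinates with respect to the standard basis {E₁₁, E₁₂, E₂₁, E₂₂}.
Row-reduce the matrix whose columns are u, v.
The reduction yields 2 nonzero rows, so the rank is 2.
Since rank = 2 (the number of vectors), the set is linearly independent.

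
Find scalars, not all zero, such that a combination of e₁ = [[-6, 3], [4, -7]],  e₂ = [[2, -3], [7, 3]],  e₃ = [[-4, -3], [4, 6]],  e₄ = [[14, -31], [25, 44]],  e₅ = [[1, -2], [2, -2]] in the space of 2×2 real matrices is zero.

Take coordinates with respect to {E₁₁, E₁₂, E₂₁, E₂₂}.
Set up α₁e₁ + … + α₅e₅ = 0 and solve the homogeneous system.
The free variable yields coefficients (3, -3, -3, 1, -2) (any nonzero multiple also works).

3e₁ - 3e₂ - 3e₃ + e₄ - 2e₅ = 0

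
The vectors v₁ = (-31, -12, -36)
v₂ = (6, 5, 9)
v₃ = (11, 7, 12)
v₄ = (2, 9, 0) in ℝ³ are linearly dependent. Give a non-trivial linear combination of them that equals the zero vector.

Row-reduce the matrix with v₁, v₂, v₃, v₄ as columns; the null space gives the coefficients.
A generator of the null space is (1, 0, 3, -1).

v₁ + 3v₃ - v₄ = 0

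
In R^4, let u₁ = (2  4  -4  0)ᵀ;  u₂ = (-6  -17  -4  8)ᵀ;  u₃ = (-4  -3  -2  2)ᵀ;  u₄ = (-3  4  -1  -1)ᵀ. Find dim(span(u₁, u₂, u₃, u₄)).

Row-reduce the 4×4 matrix with these as rows.
There are 3 pivot columns, so rank = 3.

3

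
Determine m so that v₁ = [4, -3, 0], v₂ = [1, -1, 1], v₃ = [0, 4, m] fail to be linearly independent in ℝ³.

Dependence holds iff the 3×3 matrix [v₁ v₂ v₃] is singular.
Expanding, det = -m - 16.
Solving -m - 16 = 0 yields m = -16.

m = -16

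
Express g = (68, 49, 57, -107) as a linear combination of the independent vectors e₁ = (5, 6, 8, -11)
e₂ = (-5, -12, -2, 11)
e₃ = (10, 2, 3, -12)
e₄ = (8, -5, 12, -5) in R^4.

Since e₁, e₂, e₃, e₄ are independent, the coefficients expressing g are uniquely determined by a linear system.
The system has the unique solution (a₁, …, a₄) = (4, -2, 3, 1).

g = 4e₁ - 2e₂ + 3e₃ + e₄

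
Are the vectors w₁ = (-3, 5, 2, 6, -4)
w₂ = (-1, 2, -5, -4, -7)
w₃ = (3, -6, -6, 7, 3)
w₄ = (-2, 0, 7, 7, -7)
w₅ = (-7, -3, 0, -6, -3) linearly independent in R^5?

Place the vectors as rows of a 5×5 matrix and reduce to echelon form.
The reduction yields 5 nonzero rows, so the rank is 5.
Since rank = 5 (the number of vectors), the set is linearly independent.

linearly independent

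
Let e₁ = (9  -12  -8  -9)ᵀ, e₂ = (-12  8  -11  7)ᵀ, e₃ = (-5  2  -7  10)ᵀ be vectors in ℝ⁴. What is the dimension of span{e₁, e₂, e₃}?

dim = 3

Row-reduce the 3×4 matrix with these as rows.
The echelon form has 3 nonzero rows, so the rank is 3.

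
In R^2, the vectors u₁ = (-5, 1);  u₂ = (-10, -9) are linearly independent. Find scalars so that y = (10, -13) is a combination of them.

Since u₁, u₂ are independent, the coefficients expressing y are uniquely determined by a linear system.
The system has the unique solution (α₁, α₂) = (-4, 1).

y = -4u₁ + u₂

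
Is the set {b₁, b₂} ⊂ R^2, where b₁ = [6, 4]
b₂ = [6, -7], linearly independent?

linearly independent

The matrix [b₁|b₂] has determinant -66.
A nonzero determinant means the columns are linearly independent.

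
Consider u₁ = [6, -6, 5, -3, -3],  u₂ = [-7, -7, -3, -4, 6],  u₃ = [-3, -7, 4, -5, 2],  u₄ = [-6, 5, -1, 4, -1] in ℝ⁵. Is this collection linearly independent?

linearly independent

Place the vectors as rows of a 4×5 matrix and reduce to echelon form.
The reduction yields 4 nonzero rows, so the rank is 4.
Since rank = 4 (the number of vectors), the set is linearly independent.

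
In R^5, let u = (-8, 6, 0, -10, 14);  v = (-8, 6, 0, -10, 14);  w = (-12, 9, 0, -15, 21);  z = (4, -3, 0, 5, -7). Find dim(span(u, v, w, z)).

dim = 1

Form the matrix with u, v, w, z as columns and reduce.
Reduction leaves 1 leading entry, giving rank 1.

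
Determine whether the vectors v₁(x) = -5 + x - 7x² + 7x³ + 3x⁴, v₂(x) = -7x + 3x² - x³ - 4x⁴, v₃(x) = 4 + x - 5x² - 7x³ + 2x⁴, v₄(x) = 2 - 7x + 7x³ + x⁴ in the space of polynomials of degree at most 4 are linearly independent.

linearly independent

Write each element as a coordinate vector in ℝ⁵ using {1, x, …, x⁴}.
Place the vectors as rows of a 4×5 matrix and reduce to echelon form.
The reduction yields 4 nonzero rows, so the rank is 4.
Since rank = 4 (the number of vectors), the set is linearly independent.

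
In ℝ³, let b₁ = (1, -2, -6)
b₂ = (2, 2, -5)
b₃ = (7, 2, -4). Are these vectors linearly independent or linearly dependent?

linearly independent

Row-reduce the matrix whose columns are b₁, b₂, b₃.
The reduction yields 3 nonzero rows, so the rank is 3.
Since rank = 3 (the number of vectors), the set is linearly independent.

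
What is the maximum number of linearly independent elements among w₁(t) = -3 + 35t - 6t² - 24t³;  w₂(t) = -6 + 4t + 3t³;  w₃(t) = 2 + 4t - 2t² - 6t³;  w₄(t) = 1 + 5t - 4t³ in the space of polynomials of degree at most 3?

Use coordinates relative to {1, t, …, t³}.
Put the 4×4 matrix [w₁|w₂|w₃|w₄] into echelon form.
There are 3 pivot columns, so rank = 3.

3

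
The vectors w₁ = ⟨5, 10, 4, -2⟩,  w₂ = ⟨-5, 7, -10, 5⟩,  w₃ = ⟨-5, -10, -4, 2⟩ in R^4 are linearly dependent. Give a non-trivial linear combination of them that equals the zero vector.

w₁ + w₃ = 0

Write the vectors as columns of a matrix and find a nonzero vector in its null space.
The free variable yields coefficients (1, 0, 1) (any nonzero multiple also works).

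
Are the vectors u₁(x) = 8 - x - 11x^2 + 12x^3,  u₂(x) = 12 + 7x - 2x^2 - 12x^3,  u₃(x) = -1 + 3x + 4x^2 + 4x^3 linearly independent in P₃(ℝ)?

Write each element as a coordinate vector in ℝ⁴ using {1, x, …, x^3}.
Row-reduce the matrix whose columns are u₁, u₂, u₃.
The reduction yields 3 nonzero rows, so the rank is 3.
Since rank = 3 (the number of vectors), the set is linearly independent.

linearly independent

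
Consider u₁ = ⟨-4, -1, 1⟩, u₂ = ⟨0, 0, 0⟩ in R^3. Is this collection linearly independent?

One of the vectors is the zero vector, so the set is linearly dependent.

linearly dependent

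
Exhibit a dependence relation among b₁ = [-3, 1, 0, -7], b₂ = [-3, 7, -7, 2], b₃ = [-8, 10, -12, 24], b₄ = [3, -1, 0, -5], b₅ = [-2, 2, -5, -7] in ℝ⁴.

2b₁ - b₂ + b₃ + 3b₄ - b₅ = 0

Solve the homogeneous system with b₁, b₂, b₃, b₄, b₅ as columns by row-reducing the coefficient matrix.
The free variable yields coefficients (2, -1, 1, 3, -1) (any nonzero multiple also works).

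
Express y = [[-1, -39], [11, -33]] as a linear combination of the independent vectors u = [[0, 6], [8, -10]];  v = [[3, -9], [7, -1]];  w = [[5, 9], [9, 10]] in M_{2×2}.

y = u + 3v - 2w

Work in coordinates with respect to the standard basis {E₁₁, E₁₂, E₂₁, E₂₂}.
Solve the system with u, v, w as columns and y as the right-hand side.
Back-substitution yields (c₁, c₂, c₃) = (1, 3, -2).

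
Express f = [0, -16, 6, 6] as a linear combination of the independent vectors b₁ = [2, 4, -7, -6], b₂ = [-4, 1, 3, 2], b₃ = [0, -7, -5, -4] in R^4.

Write f = α₁b₁ + … + α₃b₃ and equate components.
Row-reducing the augmented matrix gives the unique coefficients (α₁, α₂, α₃) = (-2, -1, 1).

f = -2b₁ - b₂ + b₃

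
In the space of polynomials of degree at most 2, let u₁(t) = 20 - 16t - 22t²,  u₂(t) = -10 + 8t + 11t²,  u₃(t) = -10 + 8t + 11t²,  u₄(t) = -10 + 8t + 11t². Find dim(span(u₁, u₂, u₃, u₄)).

1

Use coordinates relative to {1, t, t²}.
Apply Gaussian elimination to the matrix whose rows are u₁, u₂, u₃, u₄.
Exactly 1 pivot survives; hence the rank is 1.
(With 4 elements in a 3-dimensional space the rank is at most 3.)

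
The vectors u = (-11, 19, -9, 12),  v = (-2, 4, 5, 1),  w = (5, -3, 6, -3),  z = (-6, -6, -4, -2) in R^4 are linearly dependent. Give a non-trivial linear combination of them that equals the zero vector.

u - v + 3w + z = 0

Write the vectors as columns of a matrix and find a nonzero vector in its null space.
The free variable yields coefficients (1, -1, 3, 1) (any nonzero multiple also works).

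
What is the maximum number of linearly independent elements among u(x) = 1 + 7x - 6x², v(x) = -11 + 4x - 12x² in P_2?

Pass to coordinate vectors with respect to the basis {1, x, x²}.
Form the matrix with u, v as columns and reduce.
The echelon form has 2 nonzero rows, so the rank is 2.

2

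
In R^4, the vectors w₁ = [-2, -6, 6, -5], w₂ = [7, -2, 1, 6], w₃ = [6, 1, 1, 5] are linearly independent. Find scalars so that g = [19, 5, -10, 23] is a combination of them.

Write g = a₁w₁ + … + a₃w₃ and equate components.
The system has the unique solution (a₁, a₂, a₃) = (-2, 3, -1).

g = -2w₁ + 3w₂ - w₃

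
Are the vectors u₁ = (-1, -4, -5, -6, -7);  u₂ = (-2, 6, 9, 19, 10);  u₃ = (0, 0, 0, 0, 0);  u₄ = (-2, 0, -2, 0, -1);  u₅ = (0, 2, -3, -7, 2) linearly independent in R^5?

linearly dependent

One of the vectors is the zero vector, so the set is linearly dependent.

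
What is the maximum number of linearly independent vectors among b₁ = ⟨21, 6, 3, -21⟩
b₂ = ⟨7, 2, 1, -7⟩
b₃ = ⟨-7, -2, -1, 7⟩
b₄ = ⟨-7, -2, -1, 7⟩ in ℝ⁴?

Apply Gaussian elimination to the matrix whose rows are b₁, b₂, b₃, b₄.
Exactly 1 pivot survives; hence the rank is 1.

1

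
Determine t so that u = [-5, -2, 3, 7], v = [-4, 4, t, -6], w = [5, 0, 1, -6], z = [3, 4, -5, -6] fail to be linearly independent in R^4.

The vectors are dependent exactly when the determinant of the matrix with rows u, v, w, z vanishes.
Cofactor expansion gives det = 4*t - 176.
Setting this to zero gives t = 44.

t = 44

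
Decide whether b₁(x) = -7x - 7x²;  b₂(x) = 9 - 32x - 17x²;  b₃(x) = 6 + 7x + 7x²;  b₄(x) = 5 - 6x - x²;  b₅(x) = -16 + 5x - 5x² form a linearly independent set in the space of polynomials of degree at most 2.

linearly dependent

Take coordinates with respect to the standard basis {1, x, x²}.
There are 5 vectors in a 3-dimensional space, so they cannot be linearly independent.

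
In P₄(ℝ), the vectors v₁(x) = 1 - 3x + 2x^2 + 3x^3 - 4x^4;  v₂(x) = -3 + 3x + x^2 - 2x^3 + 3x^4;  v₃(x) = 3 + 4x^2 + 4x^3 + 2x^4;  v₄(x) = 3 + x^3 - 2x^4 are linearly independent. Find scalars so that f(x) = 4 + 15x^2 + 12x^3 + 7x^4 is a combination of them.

f = v₁ + v₂ + 3v₃ - v₄

Work in coordinates with respect to the standard basis {1, x, …, x^4}.
Write f = α₁v₁ + … + α₄v₄ and equate components.
Back-substitution yields (α₁, …, α₄) = (1, 1, 3, -1).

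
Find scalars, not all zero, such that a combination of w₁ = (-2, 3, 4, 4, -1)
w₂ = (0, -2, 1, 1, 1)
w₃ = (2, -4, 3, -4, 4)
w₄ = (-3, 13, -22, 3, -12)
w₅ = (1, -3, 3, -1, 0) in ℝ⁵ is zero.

2w₁ + 2w₂ + 3w₃ + w₄ + w₅ = 0

Set up α₁w₁ + … + α₅w₅ = 0 and solve the homogeneous system.
One solution (up to scaling) is (2, 2, 3, 1, 1).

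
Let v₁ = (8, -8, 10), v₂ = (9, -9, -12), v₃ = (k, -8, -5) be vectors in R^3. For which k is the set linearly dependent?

The set is linearly dependent precisely when det[v₁; v₂; v₃] = 0.
Expanding, det = 186*k - 1488.
Setting this to zero gives k = 8.

k = 8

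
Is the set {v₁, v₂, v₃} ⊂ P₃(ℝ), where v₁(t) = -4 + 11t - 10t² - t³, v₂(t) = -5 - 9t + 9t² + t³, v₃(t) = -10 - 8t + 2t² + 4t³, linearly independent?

linearly independent

Take coordinates with respect to the standard basis {1, t, …, t³}.
Place the vectors as rows of a 3×4 matrix and reduce to echelon form.
The reduction yields 3 nonzero rows, so the rank is 3.
Since rank = 3 (the number of vectors), the set is linearly independent.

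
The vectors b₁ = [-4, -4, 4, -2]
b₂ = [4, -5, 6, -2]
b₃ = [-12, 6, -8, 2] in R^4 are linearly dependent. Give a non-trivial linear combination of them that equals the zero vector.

b₁ - 2b₂ - b₃ = 0

Solve the homogeneous system with b₁, b₂, b₃ as columns by row-reducing the coefficient matrix.
A generator of the null space is (1, -2, -1).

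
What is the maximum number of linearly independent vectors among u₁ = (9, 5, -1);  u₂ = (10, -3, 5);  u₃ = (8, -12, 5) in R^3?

3

Apply Gaussian elimination to the matrix whose rows are u₁, u₂, u₃.
Exactly 3 pivots survive; hence the rank is 3.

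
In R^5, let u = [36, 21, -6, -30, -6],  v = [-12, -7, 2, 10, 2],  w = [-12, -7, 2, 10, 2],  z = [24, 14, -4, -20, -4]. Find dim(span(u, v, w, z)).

dim = 1

Put the 5×4 matrix [u|v|w|z] into echelon form.
The echelon form has 1 nonzero row, so the rank is 1.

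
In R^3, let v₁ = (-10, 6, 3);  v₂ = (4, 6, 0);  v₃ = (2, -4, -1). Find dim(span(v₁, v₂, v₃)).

Form the matrix with v₁, v₂, v₃ as columns and reduce.
Reduction leaves 2 leading entries, giving rank 2.

2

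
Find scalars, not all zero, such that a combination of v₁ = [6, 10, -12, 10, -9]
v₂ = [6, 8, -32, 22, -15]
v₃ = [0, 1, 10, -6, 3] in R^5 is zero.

v₁ - v₂ - 2v₃ = 0

Solve the homogeneous system with v₁, v₂, v₃ as columns by row-reducing the coefficient matrix.
A generator of the null space is (1, -1, -2).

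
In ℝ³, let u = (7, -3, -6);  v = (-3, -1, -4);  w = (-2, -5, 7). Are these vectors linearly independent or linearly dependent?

Place the vectors as rows of a 3×3 matrix and reduce to echelon form.
The reduction yields 3 nonzero rows, so the rank is 3.
Since rank = 3 (the number of vectors), the set is linearly independent.

linearly independent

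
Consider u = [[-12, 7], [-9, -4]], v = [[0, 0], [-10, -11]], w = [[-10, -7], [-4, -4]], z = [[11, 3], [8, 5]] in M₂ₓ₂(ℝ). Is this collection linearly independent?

linearly independent

Take coordinates with respect to the standard basis {E₁₁, E₁₂, E₂₁, E₂₂}.
Form the 4×4 matrix with these as columns; its determinant is -2627.
A nonzero determinant means the columns are linearly independent.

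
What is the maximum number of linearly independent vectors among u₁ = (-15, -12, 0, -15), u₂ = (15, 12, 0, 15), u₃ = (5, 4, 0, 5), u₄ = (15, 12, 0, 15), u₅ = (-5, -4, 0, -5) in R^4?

1

Form the matrix with u₁, u₂, u₃, u₄, u₅ as columns and reduce.
Reduction leaves 1 leading entry, giving rank 1.
(With 5 elements in a 4-dimensional space the rank is at most 4.)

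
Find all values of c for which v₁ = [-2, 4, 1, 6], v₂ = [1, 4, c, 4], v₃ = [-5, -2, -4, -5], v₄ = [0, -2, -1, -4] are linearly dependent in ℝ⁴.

The vectors are dependent exactly when the determinant of the matrix with rows v₁, v₂, v₃, v₄ vanishes.
Cofactor expansion gives det = 16*c - 50.
Solving 16*c - 50 = 0 yields c = 25/8.

c = 25/8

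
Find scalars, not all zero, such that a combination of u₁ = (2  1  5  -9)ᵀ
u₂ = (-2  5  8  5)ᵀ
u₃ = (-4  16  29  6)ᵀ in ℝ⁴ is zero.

u₁ + 3u₂ - u₃ = 0

Set up α₁u₁ + … + α₃u₃ = 0 and solve the homogeneous system.
One solution (up to scaling) is (1, 3, -1).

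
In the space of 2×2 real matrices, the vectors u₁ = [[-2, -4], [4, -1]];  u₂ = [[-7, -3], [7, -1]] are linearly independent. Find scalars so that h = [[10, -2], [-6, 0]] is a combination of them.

h = 2u₁ - 2u₂

Identify each element with its coordinate vector in ℝ⁴ via {E₁₁, E₁₂, E₂₁, E₂₂}.
Since u₁, u₂ are independent, the coefficients expressing h are uniquely determined by a linear system.
Back-substitution yields (a₁, a₂) = (2, -2).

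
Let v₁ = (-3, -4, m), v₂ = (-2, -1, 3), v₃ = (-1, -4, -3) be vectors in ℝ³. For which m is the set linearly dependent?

m = 9/7

Dependence holds iff the 3×3 matrix [v₁ v₂ v₃] is singular.
Cofactor expansion gives det = 7*m - 9.
Solving 7*m - 9 = 0 yields m = 9/7.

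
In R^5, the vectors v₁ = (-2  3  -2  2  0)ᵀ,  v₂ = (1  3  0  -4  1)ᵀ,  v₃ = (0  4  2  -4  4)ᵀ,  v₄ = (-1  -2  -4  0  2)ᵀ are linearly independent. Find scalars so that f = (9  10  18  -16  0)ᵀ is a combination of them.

Write f = a₁v₁ + … + a₄v₄ and equate components.
Back-substitution yields (a₁, …, a₄) = (-2, 2, 1, -3).

f = -2v₁ + 2v₂ + v₃ - 3v₄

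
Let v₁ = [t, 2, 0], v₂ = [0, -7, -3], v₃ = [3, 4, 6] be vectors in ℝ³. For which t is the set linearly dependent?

t = -3/5

Place the vectors as rows of a 3×3 matrix; dependence ⇔ determinant zero.
The determinant works out to -30*t - 18.
Setting this to zero gives t = -3/5.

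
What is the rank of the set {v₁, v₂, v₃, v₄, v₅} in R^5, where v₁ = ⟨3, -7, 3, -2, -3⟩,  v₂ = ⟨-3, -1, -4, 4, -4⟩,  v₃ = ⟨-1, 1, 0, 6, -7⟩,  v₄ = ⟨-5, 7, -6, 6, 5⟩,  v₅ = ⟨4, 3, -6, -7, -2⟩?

rank 5

Form the matrix with v₁, v₂, v₃, v₄, v₅ as columns and reduce.
There are 5 pivot columns, so rank = 5.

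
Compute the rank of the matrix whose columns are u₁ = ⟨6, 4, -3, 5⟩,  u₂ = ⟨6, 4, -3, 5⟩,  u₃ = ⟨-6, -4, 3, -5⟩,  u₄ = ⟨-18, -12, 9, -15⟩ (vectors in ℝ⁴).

rank 1

Form the matrix with u₁, u₂, u₃, u₄ as columns and reduce.
Exactly 1 pivot survives; hence the rank is 1.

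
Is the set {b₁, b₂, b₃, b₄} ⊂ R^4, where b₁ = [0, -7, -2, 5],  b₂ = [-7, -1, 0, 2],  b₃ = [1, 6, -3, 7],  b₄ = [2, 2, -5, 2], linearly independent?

linearly independent

Form the 4×4 matrix with these as columns; its determinant is -2216.
A nonzero determinant means the columns are linearly independent.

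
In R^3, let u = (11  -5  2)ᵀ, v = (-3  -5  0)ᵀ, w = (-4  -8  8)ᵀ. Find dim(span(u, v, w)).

Put the 3×3 matrix [u|v|w] into echelon form.
There are 3 pivot columns, so rank = 3.

3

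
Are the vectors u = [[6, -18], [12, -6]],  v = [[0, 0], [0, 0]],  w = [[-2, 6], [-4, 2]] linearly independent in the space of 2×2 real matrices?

linearly dependent

Take coordinates with respect to the standard basis {E₁₁, E₁₂, E₂₁, E₂₂}.
One of the vectors is the zero vector, so the set is linearly dependent.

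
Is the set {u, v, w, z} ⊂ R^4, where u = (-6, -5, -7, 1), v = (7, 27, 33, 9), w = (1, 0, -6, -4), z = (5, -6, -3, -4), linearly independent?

The matrix [u|v|w|z] has determinant 0.
A zero determinant means the columns are linearly dependent.

linearly dependent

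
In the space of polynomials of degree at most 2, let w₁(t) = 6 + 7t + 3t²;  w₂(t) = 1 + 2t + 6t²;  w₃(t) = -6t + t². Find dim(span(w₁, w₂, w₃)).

3

Represent each element by its coordinate vector in ℝ³.
Apply Gaussian elimination to the matrix whose rows are w₁, w₂, w₃.
Reduction leaves 3 leading entries, giving rank 3.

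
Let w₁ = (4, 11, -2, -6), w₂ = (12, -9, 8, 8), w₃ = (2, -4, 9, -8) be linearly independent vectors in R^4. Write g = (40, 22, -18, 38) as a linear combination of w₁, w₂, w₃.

g = 3w₁ + 3w₂ - 4w₃

Write g = c₁w₁ + … + c₃w₃ and equate components.
The system has the unique solution (c₁, c₂, c₃) = (3, 3, -4).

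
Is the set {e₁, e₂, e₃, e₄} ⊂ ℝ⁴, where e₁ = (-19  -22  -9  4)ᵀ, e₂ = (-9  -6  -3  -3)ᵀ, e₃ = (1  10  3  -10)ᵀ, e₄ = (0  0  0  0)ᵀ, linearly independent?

One of the vectors is the zero vector, so the set is linearly dependent.

linearly dependent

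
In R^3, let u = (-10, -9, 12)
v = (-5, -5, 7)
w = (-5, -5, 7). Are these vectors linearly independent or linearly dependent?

Two of the vectors are equal, giving an immediate dependence.

linearly dependent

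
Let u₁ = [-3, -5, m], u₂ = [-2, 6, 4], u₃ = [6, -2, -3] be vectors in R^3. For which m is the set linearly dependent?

Dependence holds iff the 3×3 matrix [u₁ u₂ u₃] is singular.
Cofactor expansion gives det = -32*m - 60.
Solving -32*m - 60 = 0 yields m = -15/8.

m = -15/8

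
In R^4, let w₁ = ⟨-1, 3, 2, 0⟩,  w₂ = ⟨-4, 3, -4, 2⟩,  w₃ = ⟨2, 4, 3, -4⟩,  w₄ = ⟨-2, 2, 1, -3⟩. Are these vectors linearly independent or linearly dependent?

Place the vectors as rows of a 4×4 matrix and reduce to echelon form.
The reduction yields 4 nonzero rows, so the rank is 4.
Since rank = 4 (the number of vectors), the set is linearly independent.

linearly independent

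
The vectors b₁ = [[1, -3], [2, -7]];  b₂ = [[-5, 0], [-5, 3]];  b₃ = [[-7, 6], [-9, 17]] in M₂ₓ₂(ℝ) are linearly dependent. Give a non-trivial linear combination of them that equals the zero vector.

2b₁ - b₂ + b₃ = 0

Pass to coordinate vectors relative to the basis {E₁₁, E₁₂, E₂₁, E₂₂}.
Solve the homogeneous system with b₁, b₂, b₃ as columns by row-reducing the coefficient matrix.
A generator of the null space is (2, -1, 1).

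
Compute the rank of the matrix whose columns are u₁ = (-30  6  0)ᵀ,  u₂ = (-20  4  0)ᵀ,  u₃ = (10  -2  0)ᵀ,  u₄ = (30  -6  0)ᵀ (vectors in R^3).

1

Form the matrix with u₁, u₂, u₃, u₄ as columns and reduce.
Reduction leaves 1 leading entry, giving rank 1.
(With 4 elements in a 3-dimensional space the rank is at most 3.)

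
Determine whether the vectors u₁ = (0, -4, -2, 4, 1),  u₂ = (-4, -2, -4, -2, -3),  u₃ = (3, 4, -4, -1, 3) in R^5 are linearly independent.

Place the vectors as rows of a 3×5 matrix and reduce to echelon form.
The reduction yields 3 nonzero rows, so the rank is 3.
Since rank = 3 (the number of vectors), the set is linearly independent.

linearly independent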